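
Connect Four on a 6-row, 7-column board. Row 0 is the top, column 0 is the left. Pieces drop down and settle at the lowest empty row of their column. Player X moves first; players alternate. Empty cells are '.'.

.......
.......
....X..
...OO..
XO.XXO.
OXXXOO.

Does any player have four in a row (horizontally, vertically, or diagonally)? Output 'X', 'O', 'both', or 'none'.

none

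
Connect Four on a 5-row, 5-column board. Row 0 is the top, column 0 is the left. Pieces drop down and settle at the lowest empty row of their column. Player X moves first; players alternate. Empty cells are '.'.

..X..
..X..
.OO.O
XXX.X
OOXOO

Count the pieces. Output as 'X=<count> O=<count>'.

X=7 O=7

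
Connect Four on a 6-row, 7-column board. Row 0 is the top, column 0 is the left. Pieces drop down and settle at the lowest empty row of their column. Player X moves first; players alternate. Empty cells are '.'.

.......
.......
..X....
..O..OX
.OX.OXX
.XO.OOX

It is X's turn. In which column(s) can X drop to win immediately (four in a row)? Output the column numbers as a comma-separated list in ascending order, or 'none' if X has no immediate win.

Answer: 6

Derivation:
col 0: drop X → no win
col 1: drop X → no win
col 2: drop X → no win
col 3: drop X → no win
col 4: drop X → no win
col 5: drop X → no win
col 6: drop X → WIN!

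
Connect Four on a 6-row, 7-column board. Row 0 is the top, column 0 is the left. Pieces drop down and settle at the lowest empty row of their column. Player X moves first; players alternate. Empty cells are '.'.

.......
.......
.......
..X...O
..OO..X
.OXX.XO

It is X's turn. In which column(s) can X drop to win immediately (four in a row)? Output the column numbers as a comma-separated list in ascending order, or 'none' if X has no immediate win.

col 0: drop X → no win
col 1: drop X → no win
col 2: drop X → no win
col 3: drop X → no win
col 4: drop X → WIN!
col 5: drop X → no win
col 6: drop X → no win

Answer: 4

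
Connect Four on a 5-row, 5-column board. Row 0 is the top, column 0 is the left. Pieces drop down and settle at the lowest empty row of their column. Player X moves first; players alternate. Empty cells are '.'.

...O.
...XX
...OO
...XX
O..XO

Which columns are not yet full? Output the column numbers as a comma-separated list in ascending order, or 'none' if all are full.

col 0: top cell = '.' → open
col 1: top cell = '.' → open
col 2: top cell = '.' → open
col 3: top cell = 'O' → FULL
col 4: top cell = '.' → open

Answer: 0,1,2,4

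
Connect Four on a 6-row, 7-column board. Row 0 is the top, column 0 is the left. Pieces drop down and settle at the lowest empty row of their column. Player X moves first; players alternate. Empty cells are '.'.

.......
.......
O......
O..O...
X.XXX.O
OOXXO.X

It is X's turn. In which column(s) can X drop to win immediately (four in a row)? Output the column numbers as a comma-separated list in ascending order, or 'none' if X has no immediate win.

Answer: 1

Derivation:
col 0: drop X → no win
col 1: drop X → WIN!
col 2: drop X → no win
col 3: drop X → no win
col 4: drop X → no win
col 5: drop X → no win
col 6: drop X → no win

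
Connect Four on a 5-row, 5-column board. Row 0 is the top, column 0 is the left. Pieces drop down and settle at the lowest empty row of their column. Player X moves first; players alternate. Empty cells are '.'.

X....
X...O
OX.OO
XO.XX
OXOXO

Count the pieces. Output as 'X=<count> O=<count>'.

X=8 O=8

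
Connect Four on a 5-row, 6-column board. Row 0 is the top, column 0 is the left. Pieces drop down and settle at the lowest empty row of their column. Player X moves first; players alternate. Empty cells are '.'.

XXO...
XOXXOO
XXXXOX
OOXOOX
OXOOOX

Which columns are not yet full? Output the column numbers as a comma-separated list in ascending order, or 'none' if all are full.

col 0: top cell = 'X' → FULL
col 1: top cell = 'X' → FULL
col 2: top cell = 'O' → FULL
col 3: top cell = '.' → open
col 4: top cell = '.' → open
col 5: top cell = '.' → open

Answer: 3,4,5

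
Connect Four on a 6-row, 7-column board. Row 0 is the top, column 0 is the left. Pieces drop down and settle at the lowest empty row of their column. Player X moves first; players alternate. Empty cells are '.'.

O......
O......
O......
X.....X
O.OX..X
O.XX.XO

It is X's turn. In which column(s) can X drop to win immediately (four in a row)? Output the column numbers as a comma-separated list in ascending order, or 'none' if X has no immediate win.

col 1: drop X → no win
col 2: drop X → no win
col 3: drop X → no win
col 4: drop X → WIN!
col 5: drop X → no win
col 6: drop X → no win

Answer: 4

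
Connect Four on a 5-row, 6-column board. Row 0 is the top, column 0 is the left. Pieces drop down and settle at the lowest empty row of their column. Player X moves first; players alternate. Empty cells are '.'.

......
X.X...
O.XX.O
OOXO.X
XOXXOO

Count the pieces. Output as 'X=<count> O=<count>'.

X=9 O=8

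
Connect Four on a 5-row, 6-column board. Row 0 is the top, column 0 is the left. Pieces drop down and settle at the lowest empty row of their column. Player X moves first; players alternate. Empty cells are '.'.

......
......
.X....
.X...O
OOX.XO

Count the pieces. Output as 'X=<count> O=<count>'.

X=4 O=4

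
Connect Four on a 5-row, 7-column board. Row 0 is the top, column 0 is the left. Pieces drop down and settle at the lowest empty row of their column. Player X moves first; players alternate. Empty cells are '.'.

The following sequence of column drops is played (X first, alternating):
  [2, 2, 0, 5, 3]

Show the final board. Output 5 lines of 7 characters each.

Move 1: X drops in col 2, lands at row 4
Move 2: O drops in col 2, lands at row 3
Move 3: X drops in col 0, lands at row 4
Move 4: O drops in col 5, lands at row 4
Move 5: X drops in col 3, lands at row 4

Answer: .......
.......
.......
..O....
X.XX.O.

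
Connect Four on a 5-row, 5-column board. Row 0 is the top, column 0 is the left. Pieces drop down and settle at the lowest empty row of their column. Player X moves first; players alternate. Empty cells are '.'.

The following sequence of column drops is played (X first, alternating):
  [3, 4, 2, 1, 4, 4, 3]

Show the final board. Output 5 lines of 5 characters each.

Move 1: X drops in col 3, lands at row 4
Move 2: O drops in col 4, lands at row 4
Move 3: X drops in col 2, lands at row 4
Move 4: O drops in col 1, lands at row 4
Move 5: X drops in col 4, lands at row 3
Move 6: O drops in col 4, lands at row 2
Move 7: X drops in col 3, lands at row 3

Answer: .....
.....
....O
...XX
.OXXO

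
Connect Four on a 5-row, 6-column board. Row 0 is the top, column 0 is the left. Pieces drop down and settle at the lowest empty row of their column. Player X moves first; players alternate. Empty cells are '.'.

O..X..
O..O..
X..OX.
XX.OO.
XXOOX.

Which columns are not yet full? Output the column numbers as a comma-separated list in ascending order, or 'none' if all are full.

Answer: 1,2,4,5

Derivation:
col 0: top cell = 'O' → FULL
col 1: top cell = '.' → open
col 2: top cell = '.' → open
col 3: top cell = 'X' → FULL
col 4: top cell = '.' → open
col 5: top cell = '.' → open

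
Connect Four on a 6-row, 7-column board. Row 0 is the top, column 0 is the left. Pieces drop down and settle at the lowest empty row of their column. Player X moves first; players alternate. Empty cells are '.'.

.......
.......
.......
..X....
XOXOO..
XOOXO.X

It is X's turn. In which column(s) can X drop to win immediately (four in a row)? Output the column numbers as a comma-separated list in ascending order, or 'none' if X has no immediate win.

col 0: drop X → no win
col 1: drop X → no win
col 2: drop X → no win
col 3: drop X → no win
col 4: drop X → no win
col 5: drop X → no win
col 6: drop X → no win

Answer: none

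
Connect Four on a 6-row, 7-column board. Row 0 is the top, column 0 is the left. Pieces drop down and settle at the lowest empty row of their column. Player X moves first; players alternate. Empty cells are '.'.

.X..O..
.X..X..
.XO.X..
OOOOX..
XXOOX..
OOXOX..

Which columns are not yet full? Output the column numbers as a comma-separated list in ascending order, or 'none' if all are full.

Answer: 0,2,3,5,6

Derivation:
col 0: top cell = '.' → open
col 1: top cell = 'X' → FULL
col 2: top cell = '.' → open
col 3: top cell = '.' → open
col 4: top cell = 'O' → FULL
col 5: top cell = '.' → open
col 6: top cell = '.' → open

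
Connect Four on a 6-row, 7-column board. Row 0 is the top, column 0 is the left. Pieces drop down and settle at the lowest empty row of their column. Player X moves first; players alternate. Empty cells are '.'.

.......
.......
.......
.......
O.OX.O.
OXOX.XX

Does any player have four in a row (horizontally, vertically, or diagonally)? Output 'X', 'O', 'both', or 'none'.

none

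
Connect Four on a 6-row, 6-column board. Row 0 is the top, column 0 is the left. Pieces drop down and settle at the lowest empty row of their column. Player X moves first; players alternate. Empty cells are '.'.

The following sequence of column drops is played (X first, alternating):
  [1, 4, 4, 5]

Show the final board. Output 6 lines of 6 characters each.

Answer: ......
......
......
......
....X.
.X..OO

Derivation:
Move 1: X drops in col 1, lands at row 5
Move 2: O drops in col 4, lands at row 5
Move 3: X drops in col 4, lands at row 4
Move 4: O drops in col 5, lands at row 5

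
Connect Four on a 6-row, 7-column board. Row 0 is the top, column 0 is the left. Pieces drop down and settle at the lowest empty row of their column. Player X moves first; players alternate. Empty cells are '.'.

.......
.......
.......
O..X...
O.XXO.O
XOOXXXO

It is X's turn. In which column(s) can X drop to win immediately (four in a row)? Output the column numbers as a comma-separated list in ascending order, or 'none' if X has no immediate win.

col 0: drop X → no win
col 1: drop X → no win
col 2: drop X → no win
col 3: drop X → WIN!
col 4: drop X → no win
col 5: drop X → no win
col 6: drop X → no win

Answer: 3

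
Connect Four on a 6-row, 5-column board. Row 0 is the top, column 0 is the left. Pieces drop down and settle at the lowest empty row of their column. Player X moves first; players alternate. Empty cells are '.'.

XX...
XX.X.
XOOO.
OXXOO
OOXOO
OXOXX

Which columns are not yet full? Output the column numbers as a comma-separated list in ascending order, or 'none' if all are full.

Answer: 2,3,4

Derivation:
col 0: top cell = 'X' → FULL
col 1: top cell = 'X' → FULL
col 2: top cell = '.' → open
col 3: top cell = '.' → open
col 4: top cell = '.' → open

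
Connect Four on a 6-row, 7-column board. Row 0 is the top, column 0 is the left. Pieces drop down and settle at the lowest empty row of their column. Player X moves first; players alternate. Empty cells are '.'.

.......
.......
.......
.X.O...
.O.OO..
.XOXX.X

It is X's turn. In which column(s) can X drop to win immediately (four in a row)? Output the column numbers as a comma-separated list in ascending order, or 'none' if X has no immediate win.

Answer: 5

Derivation:
col 0: drop X → no win
col 1: drop X → no win
col 2: drop X → no win
col 3: drop X → no win
col 4: drop X → no win
col 5: drop X → WIN!
col 6: drop X → no win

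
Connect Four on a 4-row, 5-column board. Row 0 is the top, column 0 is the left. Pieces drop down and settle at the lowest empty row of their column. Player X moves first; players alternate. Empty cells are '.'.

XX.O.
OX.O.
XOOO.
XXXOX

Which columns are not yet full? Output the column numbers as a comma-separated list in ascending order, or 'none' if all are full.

col 0: top cell = 'X' → FULL
col 1: top cell = 'X' → FULL
col 2: top cell = '.' → open
col 3: top cell = 'O' → FULL
col 4: top cell = '.' → open

Answer: 2,4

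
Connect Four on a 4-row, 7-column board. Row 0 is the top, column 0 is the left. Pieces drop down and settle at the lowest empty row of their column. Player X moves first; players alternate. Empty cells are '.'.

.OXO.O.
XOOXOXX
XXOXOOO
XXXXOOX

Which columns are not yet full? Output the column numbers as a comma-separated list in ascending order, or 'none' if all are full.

Answer: 0,4,6

Derivation:
col 0: top cell = '.' → open
col 1: top cell = 'O' → FULL
col 2: top cell = 'X' → FULL
col 3: top cell = 'O' → FULL
col 4: top cell = '.' → open
col 5: top cell = 'O' → FULL
col 6: top cell = '.' → open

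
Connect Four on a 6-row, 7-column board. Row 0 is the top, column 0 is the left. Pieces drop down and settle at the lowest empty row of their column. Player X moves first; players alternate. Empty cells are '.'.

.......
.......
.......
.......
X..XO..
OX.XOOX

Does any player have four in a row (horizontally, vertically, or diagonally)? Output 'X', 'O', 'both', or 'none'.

none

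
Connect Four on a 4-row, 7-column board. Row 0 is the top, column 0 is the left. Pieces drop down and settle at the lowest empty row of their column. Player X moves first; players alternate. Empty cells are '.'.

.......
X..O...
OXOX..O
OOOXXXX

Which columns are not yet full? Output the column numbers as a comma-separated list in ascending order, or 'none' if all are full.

col 0: top cell = '.' → open
col 1: top cell = '.' → open
col 2: top cell = '.' → open
col 3: top cell = '.' → open
col 4: top cell = '.' → open
col 5: top cell = '.' → open
col 6: top cell = '.' → open

Answer: 0,1,2,3,4,5,6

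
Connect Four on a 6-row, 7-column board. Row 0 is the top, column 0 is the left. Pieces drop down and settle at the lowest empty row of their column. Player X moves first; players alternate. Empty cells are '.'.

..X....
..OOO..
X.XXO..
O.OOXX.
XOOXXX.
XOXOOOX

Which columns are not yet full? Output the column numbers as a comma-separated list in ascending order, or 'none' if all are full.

col 0: top cell = '.' → open
col 1: top cell = '.' → open
col 2: top cell = 'X' → FULL
col 3: top cell = '.' → open
col 4: top cell = '.' → open
col 5: top cell = '.' → open
col 6: top cell = '.' → open

Answer: 0,1,3,4,5,6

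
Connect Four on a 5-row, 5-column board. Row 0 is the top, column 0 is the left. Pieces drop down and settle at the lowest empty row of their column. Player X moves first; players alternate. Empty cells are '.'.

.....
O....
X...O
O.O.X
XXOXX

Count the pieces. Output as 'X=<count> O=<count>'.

X=6 O=5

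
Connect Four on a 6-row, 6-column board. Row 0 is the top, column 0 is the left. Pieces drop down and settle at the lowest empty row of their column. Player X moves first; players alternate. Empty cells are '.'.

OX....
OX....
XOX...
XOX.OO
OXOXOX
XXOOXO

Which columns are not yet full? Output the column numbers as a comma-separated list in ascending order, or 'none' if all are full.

Answer: 2,3,4,5

Derivation:
col 0: top cell = 'O' → FULL
col 1: top cell = 'X' → FULL
col 2: top cell = '.' → open
col 3: top cell = '.' → open
col 4: top cell = '.' → open
col 5: top cell = '.' → open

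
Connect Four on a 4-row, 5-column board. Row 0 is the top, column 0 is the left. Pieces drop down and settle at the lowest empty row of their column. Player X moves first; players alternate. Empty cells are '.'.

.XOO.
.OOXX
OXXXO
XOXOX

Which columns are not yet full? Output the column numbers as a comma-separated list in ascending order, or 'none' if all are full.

col 0: top cell = '.' → open
col 1: top cell = 'X' → FULL
col 2: top cell = 'O' → FULL
col 3: top cell = 'O' → FULL
col 4: top cell = '.' → open

Answer: 0,4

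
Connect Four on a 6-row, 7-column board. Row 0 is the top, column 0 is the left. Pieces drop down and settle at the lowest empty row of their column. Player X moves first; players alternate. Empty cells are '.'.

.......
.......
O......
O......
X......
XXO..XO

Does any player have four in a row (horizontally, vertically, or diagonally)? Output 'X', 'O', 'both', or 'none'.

none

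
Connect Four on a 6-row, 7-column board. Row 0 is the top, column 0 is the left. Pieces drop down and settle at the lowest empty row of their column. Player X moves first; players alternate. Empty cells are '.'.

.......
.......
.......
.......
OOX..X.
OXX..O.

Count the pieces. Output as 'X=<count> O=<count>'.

X=4 O=4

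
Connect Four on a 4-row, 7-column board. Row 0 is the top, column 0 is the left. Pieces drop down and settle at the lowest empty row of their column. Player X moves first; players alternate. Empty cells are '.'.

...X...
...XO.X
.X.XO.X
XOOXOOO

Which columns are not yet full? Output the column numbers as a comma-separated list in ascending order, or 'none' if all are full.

Answer: 0,1,2,4,5,6

Derivation:
col 0: top cell = '.' → open
col 1: top cell = '.' → open
col 2: top cell = '.' → open
col 3: top cell = 'X' → FULL
col 4: top cell = '.' → open
col 5: top cell = '.' → open
col 6: top cell = '.' → open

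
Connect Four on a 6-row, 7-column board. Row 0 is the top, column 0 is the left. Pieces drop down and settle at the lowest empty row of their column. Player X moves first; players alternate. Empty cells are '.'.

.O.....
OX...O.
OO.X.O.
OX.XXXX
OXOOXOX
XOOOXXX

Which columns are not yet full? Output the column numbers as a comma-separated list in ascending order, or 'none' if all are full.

col 0: top cell = '.' → open
col 1: top cell = 'O' → FULL
col 2: top cell = '.' → open
col 3: top cell = '.' → open
col 4: top cell = '.' → open
col 5: top cell = '.' → open
col 6: top cell = '.' → open

Answer: 0,2,3,4,5,6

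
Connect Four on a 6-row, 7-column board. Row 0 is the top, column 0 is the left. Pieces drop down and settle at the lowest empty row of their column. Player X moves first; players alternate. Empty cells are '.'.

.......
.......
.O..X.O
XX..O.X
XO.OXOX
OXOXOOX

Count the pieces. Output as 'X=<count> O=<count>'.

X=10 O=10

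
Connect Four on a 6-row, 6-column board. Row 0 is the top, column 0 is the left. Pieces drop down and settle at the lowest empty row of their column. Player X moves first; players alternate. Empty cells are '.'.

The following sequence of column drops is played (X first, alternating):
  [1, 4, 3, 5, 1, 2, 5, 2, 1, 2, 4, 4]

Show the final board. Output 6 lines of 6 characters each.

Answer: ......
......
......
.XO.O.
.XO.XX
.XOXOO

Derivation:
Move 1: X drops in col 1, lands at row 5
Move 2: O drops in col 4, lands at row 5
Move 3: X drops in col 3, lands at row 5
Move 4: O drops in col 5, lands at row 5
Move 5: X drops in col 1, lands at row 4
Move 6: O drops in col 2, lands at row 5
Move 7: X drops in col 5, lands at row 4
Move 8: O drops in col 2, lands at row 4
Move 9: X drops in col 1, lands at row 3
Move 10: O drops in col 2, lands at row 3
Move 11: X drops in col 4, lands at row 4
Move 12: O drops in col 4, lands at row 3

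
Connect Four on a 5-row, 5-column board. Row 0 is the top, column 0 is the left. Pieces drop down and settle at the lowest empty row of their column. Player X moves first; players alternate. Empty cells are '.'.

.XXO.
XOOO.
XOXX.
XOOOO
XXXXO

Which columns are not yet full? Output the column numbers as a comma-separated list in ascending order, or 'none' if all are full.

col 0: top cell = '.' → open
col 1: top cell = 'X' → FULL
col 2: top cell = 'X' → FULL
col 3: top cell = 'O' → FULL
col 4: top cell = '.' → open

Answer: 0,4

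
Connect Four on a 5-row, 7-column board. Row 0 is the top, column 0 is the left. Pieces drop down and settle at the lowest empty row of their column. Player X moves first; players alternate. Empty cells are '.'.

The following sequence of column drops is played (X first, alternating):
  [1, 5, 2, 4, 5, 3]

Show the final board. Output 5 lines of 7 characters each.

Move 1: X drops in col 1, lands at row 4
Move 2: O drops in col 5, lands at row 4
Move 3: X drops in col 2, lands at row 4
Move 4: O drops in col 4, lands at row 4
Move 5: X drops in col 5, lands at row 3
Move 6: O drops in col 3, lands at row 4

Answer: .......
.......
.......
.....X.
.XXOOO.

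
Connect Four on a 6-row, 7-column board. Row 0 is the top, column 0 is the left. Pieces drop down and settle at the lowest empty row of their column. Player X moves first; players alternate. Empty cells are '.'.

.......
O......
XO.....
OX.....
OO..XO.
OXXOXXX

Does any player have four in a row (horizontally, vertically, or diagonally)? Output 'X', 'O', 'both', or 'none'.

none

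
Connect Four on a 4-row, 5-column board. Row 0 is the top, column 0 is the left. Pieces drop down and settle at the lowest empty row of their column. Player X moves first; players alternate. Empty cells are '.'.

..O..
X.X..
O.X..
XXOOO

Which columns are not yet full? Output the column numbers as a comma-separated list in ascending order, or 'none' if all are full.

col 0: top cell = '.' → open
col 1: top cell = '.' → open
col 2: top cell = 'O' → FULL
col 3: top cell = '.' → open
col 4: top cell = '.' → open

Answer: 0,1,3,4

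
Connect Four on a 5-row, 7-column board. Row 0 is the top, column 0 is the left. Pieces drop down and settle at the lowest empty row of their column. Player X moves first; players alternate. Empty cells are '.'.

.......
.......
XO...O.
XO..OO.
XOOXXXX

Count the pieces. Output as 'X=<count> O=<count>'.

X=7 O=7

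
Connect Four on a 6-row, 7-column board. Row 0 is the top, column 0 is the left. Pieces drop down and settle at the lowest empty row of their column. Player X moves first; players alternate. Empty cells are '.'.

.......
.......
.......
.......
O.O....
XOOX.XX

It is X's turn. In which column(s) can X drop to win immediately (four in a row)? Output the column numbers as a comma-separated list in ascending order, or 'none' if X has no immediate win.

Answer: 4

Derivation:
col 0: drop X → no win
col 1: drop X → no win
col 2: drop X → no win
col 3: drop X → no win
col 4: drop X → WIN!
col 5: drop X → no win
col 6: drop X → no win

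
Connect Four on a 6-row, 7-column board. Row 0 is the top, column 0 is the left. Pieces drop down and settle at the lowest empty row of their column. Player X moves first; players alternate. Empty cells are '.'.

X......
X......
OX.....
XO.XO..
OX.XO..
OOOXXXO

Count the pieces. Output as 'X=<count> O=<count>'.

X=10 O=9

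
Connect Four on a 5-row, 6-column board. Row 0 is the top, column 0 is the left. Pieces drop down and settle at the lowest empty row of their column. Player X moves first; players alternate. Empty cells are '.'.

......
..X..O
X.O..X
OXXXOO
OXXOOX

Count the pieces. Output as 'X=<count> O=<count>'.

X=9 O=8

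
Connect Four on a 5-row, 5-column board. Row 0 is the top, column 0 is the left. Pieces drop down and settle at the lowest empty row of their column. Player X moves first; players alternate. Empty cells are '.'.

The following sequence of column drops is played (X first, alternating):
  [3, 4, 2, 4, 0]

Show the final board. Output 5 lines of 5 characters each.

Answer: .....
.....
.....
....O
X.XXO

Derivation:
Move 1: X drops in col 3, lands at row 4
Move 2: O drops in col 4, lands at row 4
Move 3: X drops in col 2, lands at row 4
Move 4: O drops in col 4, lands at row 3
Move 5: X drops in col 0, lands at row 4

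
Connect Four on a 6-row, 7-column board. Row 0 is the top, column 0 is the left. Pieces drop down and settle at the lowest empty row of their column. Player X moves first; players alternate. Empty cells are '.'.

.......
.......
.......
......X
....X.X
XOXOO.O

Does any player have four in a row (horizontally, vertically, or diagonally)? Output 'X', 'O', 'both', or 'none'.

none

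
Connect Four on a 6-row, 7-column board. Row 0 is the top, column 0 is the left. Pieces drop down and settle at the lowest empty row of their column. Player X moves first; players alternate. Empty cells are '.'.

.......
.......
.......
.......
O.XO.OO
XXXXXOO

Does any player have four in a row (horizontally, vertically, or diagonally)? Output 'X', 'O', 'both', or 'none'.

X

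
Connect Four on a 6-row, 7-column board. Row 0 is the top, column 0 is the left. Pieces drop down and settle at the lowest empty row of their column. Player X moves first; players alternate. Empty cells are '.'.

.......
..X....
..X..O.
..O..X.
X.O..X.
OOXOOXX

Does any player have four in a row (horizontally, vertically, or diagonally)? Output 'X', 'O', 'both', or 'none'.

none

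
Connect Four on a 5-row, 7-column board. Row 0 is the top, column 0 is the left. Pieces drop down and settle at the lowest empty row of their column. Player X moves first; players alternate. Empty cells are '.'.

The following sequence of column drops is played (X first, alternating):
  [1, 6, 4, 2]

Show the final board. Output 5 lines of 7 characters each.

Answer: .......
.......
.......
.......
.XO.X.O

Derivation:
Move 1: X drops in col 1, lands at row 4
Move 2: O drops in col 6, lands at row 4
Move 3: X drops in col 4, lands at row 4
Move 4: O drops in col 2, lands at row 4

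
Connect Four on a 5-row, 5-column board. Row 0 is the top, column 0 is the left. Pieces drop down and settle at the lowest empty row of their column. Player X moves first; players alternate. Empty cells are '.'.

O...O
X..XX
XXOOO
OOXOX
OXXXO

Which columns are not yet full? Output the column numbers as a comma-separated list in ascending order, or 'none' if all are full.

Answer: 1,2,3

Derivation:
col 0: top cell = 'O' → FULL
col 1: top cell = '.' → open
col 2: top cell = '.' → open
col 3: top cell = '.' → open
col 4: top cell = 'O' → FULL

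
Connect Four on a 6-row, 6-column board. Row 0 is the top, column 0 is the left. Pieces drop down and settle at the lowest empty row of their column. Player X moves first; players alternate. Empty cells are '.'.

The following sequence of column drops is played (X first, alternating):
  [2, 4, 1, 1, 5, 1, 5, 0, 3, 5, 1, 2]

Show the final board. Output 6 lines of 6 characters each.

Answer: ......
......
.X....
.O...O
.OO..X
OXXXOX

Derivation:
Move 1: X drops in col 2, lands at row 5
Move 2: O drops in col 4, lands at row 5
Move 3: X drops in col 1, lands at row 5
Move 4: O drops in col 1, lands at row 4
Move 5: X drops in col 5, lands at row 5
Move 6: O drops in col 1, lands at row 3
Move 7: X drops in col 5, lands at row 4
Move 8: O drops in col 0, lands at row 5
Move 9: X drops in col 3, lands at row 5
Move 10: O drops in col 5, lands at row 3
Move 11: X drops in col 1, lands at row 2
Move 12: O drops in col 2, lands at row 4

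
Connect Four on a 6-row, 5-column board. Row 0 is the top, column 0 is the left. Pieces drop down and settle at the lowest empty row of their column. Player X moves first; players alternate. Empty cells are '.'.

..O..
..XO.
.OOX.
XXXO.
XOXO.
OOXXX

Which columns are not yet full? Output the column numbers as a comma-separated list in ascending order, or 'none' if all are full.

col 0: top cell = '.' → open
col 1: top cell = '.' → open
col 2: top cell = 'O' → FULL
col 3: top cell = '.' → open
col 4: top cell = '.' → open

Answer: 0,1,3,4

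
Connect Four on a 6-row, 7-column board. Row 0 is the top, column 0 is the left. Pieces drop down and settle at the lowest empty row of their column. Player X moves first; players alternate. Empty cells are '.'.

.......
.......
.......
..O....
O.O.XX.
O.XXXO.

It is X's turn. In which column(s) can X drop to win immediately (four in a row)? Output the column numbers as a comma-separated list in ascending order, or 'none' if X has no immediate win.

col 0: drop X → no win
col 1: drop X → WIN!
col 2: drop X → no win
col 3: drop X → no win
col 4: drop X → no win
col 5: drop X → no win
col 6: drop X → no win

Answer: 1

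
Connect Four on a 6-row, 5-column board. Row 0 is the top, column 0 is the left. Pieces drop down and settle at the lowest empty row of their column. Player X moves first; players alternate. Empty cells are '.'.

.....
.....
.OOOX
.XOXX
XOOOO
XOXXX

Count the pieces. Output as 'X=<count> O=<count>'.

X=9 O=9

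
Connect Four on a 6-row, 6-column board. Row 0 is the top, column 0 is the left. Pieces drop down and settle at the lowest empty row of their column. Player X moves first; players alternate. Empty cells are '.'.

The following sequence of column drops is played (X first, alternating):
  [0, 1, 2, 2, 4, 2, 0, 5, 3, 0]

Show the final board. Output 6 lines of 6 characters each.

Move 1: X drops in col 0, lands at row 5
Move 2: O drops in col 1, lands at row 5
Move 3: X drops in col 2, lands at row 5
Move 4: O drops in col 2, lands at row 4
Move 5: X drops in col 4, lands at row 5
Move 6: O drops in col 2, lands at row 3
Move 7: X drops in col 0, lands at row 4
Move 8: O drops in col 5, lands at row 5
Move 9: X drops in col 3, lands at row 5
Move 10: O drops in col 0, lands at row 3

Answer: ......
......
......
O.O...
X.O...
XOXXXO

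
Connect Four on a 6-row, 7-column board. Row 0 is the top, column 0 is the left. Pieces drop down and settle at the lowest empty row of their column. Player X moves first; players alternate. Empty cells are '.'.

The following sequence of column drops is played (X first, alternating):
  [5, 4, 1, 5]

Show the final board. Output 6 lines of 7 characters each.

Answer: .......
.......
.......
.......
.....O.
.X..OX.

Derivation:
Move 1: X drops in col 5, lands at row 5
Move 2: O drops in col 4, lands at row 5
Move 3: X drops in col 1, lands at row 5
Move 4: O drops in col 5, lands at row 4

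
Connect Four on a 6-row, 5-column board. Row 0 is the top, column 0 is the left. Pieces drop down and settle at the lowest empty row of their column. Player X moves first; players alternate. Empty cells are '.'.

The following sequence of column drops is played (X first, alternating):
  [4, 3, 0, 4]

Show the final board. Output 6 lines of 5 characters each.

Answer: .....
.....
.....
.....
....O
X..OX

Derivation:
Move 1: X drops in col 4, lands at row 5
Move 2: O drops in col 3, lands at row 5
Move 3: X drops in col 0, lands at row 5
Move 4: O drops in col 4, lands at row 4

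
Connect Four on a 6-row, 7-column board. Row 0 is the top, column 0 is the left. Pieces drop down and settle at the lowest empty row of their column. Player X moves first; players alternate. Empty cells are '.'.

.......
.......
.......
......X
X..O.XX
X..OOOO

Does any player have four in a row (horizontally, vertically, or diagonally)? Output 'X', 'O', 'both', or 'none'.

O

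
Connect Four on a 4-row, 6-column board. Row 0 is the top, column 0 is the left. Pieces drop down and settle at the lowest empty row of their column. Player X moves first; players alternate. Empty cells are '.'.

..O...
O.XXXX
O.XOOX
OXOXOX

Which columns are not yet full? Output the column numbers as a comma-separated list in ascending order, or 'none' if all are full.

col 0: top cell = '.' → open
col 1: top cell = '.' → open
col 2: top cell = 'O' → FULL
col 3: top cell = '.' → open
col 4: top cell = '.' → open
col 5: top cell = '.' → open

Answer: 0,1,3,4,5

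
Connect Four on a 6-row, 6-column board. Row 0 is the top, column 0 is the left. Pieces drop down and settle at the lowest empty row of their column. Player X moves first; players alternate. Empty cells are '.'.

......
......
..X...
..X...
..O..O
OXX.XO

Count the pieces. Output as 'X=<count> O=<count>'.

X=5 O=4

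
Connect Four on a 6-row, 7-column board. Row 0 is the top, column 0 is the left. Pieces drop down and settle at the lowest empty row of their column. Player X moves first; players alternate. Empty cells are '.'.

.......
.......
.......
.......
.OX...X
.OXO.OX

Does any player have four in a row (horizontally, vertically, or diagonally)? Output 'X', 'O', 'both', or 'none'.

none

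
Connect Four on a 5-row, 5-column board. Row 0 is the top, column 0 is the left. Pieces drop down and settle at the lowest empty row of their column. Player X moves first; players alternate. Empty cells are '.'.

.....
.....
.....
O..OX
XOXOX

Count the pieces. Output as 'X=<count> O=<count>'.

X=4 O=4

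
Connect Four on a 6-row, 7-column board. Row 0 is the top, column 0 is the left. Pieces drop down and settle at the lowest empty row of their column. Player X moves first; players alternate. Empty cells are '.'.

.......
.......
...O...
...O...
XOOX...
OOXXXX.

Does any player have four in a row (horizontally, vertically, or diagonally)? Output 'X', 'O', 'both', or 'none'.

X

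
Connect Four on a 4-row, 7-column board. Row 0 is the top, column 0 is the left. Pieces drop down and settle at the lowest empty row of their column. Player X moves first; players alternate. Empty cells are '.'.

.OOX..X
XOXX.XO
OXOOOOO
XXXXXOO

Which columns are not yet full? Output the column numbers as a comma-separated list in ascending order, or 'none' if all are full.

Answer: 0,4,5

Derivation:
col 0: top cell = '.' → open
col 1: top cell = 'O' → FULL
col 2: top cell = 'O' → FULL
col 3: top cell = 'X' → FULL
col 4: top cell = '.' → open
col 5: top cell = '.' → open
col 6: top cell = 'X' → FULL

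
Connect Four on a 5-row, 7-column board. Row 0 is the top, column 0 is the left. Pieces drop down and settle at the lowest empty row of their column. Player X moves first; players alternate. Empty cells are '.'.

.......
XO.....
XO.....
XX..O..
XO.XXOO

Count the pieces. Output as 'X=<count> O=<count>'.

X=7 O=6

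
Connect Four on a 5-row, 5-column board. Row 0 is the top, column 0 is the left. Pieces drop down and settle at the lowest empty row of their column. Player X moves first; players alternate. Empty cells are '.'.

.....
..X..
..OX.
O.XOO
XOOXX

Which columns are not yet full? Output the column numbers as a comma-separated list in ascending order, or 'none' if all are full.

col 0: top cell = '.' → open
col 1: top cell = '.' → open
col 2: top cell = '.' → open
col 3: top cell = '.' → open
col 4: top cell = '.' → open

Answer: 0,1,2,3,4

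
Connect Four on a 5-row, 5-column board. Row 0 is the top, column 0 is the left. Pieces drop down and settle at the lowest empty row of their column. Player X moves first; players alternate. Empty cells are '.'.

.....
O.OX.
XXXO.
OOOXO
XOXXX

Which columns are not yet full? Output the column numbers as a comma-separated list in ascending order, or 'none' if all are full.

Answer: 0,1,2,3,4

Derivation:
col 0: top cell = '.' → open
col 1: top cell = '.' → open
col 2: top cell = '.' → open
col 3: top cell = '.' → open
col 4: top cell = '.' → open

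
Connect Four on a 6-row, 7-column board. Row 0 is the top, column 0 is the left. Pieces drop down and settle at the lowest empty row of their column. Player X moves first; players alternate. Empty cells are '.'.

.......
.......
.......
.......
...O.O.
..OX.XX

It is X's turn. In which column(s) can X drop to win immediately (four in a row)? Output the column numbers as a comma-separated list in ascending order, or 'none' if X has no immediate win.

col 0: drop X → no win
col 1: drop X → no win
col 2: drop X → no win
col 3: drop X → no win
col 4: drop X → WIN!
col 5: drop X → no win
col 6: drop X → no win

Answer: 4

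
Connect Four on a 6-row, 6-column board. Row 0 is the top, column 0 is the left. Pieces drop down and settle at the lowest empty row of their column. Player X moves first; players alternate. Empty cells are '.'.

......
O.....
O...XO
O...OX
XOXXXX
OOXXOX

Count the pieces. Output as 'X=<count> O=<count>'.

X=10 O=9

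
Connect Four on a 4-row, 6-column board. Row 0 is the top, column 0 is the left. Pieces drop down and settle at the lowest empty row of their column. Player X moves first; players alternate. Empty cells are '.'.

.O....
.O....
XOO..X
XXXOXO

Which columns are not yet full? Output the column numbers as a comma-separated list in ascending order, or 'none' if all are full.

col 0: top cell = '.' → open
col 1: top cell = 'O' → FULL
col 2: top cell = '.' → open
col 3: top cell = '.' → open
col 4: top cell = '.' → open
col 5: top cell = '.' → open

Answer: 0,2,3,4,5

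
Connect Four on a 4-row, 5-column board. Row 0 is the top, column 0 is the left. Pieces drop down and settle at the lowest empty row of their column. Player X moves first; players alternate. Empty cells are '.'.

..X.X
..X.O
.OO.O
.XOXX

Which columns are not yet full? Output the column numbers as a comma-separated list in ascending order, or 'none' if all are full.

col 0: top cell = '.' → open
col 1: top cell = '.' → open
col 2: top cell = 'X' → FULL
col 3: top cell = '.' → open
col 4: top cell = 'X' → FULL

Answer: 0,1,3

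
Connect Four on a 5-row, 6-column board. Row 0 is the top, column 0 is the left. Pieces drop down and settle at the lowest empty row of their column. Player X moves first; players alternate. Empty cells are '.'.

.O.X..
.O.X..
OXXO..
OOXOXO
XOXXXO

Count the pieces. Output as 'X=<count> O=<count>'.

X=10 O=10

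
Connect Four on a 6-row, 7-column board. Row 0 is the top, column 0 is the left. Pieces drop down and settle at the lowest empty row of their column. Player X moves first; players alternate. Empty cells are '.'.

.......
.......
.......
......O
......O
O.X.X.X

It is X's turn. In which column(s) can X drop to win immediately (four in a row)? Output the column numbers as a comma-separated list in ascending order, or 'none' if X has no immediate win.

Answer: none

Derivation:
col 0: drop X → no win
col 1: drop X → no win
col 2: drop X → no win
col 3: drop X → no win
col 4: drop X → no win
col 5: drop X → no win
col 6: drop X → no win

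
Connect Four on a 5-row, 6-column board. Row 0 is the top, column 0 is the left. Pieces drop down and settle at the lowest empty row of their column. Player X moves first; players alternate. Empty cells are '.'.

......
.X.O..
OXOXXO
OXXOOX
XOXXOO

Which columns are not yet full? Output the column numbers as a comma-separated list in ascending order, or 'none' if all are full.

Answer: 0,1,2,3,4,5

Derivation:
col 0: top cell = '.' → open
col 1: top cell = '.' → open
col 2: top cell = '.' → open
col 3: top cell = '.' → open
col 4: top cell = '.' → open
col 5: top cell = '.' → open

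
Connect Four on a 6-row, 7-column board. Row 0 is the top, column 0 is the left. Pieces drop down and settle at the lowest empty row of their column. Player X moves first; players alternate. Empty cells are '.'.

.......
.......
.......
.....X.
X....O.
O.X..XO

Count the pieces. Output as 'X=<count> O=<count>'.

X=4 O=3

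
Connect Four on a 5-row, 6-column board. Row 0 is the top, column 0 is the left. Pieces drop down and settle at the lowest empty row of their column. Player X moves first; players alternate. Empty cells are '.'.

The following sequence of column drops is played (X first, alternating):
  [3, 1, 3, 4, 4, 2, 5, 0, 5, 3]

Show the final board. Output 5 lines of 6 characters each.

Move 1: X drops in col 3, lands at row 4
Move 2: O drops in col 1, lands at row 4
Move 3: X drops in col 3, lands at row 3
Move 4: O drops in col 4, lands at row 4
Move 5: X drops in col 4, lands at row 3
Move 6: O drops in col 2, lands at row 4
Move 7: X drops in col 5, lands at row 4
Move 8: O drops in col 0, lands at row 4
Move 9: X drops in col 5, lands at row 3
Move 10: O drops in col 3, lands at row 2

Answer: ......
......
...O..
...XXX
OOOXOX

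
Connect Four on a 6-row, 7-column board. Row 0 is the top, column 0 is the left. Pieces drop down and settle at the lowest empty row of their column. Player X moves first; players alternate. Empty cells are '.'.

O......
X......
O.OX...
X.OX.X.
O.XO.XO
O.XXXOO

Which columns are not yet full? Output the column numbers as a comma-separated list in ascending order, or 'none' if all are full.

Answer: 1,2,3,4,5,6

Derivation:
col 0: top cell = 'O' → FULL
col 1: top cell = '.' → open
col 2: top cell = '.' → open
col 3: top cell = '.' → open
col 4: top cell = '.' → open
col 5: top cell = '.' → open
col 6: top cell = '.' → open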